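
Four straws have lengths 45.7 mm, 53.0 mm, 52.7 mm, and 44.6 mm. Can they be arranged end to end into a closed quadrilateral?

Yes

A quadrilateral exists iff every side is shorter than the sum of the others — equivalently, the longest side is less than the sum of the rest.
Longest side 53.0 < 143.0 (sum of the remaining 3), so yes.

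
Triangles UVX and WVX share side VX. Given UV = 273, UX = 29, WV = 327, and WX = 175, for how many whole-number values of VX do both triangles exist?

57

From triangle UVX: 244 < VX < 302.
From triangle WVX: 152 < VX < 502.
Intersection: 244 < VX < 302, so integers 245 through 301: 57 values.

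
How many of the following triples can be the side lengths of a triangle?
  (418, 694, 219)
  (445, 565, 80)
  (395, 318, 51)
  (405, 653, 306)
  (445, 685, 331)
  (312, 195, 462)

(219,418,694): 219+418 ≤ 694 → not valid
(80,445,565): 80+445 ≤ 565 → not valid
(51,318,395): 51+318 ≤ 395 → not valid
(306,405,653): 306+405 > 653 → valid
(331,445,685): 331+445 > 685 → valid
(195,312,462): 195+312 > 462 → valid
3 of the 6 triples form a triangle.

3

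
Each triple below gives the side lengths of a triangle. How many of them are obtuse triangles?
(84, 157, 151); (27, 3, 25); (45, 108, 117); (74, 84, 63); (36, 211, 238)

2

(84,157,151): 84²+151² = 29857 > 24649 = 157² → acute
(27,3,25): 3²+25² = 634 < 729 = 27² → obtuse
(45,108,117): 45²+108² = 13689 = 117² → right
(74,84,63): 63²+74² = 9445 > 7056 = 84² → acute
(36,211,238): 36²+211² = 45817 < 56644 = 238² → obtuse
2 of the 5 are obtuse.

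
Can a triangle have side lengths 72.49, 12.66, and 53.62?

The longest side is 72.49, but the other two sum to only 66.28.
66.28 < 72.49, so the triangle inequality fails.

No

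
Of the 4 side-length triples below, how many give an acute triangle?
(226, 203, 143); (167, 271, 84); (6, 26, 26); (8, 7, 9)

(226,203,143): 143²+203² = 61658 > 51076 = 226² → acute
(167,271,84): 84+167 ≤ 271, not a triangle
(6,26,26): 6²+26² = 712 > 676 = 26² → acute
(8,7,9): 7²+8² = 113 > 81 = 9² → acute
3 of the 4 are acute.

3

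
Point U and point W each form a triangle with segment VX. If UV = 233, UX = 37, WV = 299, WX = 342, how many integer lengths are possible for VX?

73

From triangle UVX: 196 < VX < 270.
From triangle WVX: 43 < VX < 641.
Intersection: 196 < VX < 270, so integers 197 through 269: 73 values.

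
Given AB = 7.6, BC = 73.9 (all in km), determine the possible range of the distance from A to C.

By the triangle inequality, |7.6 − 73.9| ≤ AC ≤ 7.6 + 73.9.

66.3 ≤ AC ≤ 81.5 km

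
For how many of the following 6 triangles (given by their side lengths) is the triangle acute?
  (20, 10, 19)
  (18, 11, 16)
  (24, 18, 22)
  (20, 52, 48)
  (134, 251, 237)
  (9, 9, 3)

(20,10,19): 10²+19² = 461 > 400 = 20² → acute
(18,11,16): 11²+16² = 377 > 324 = 18² → acute
(24,18,22): 18²+22² = 808 > 576 = 24² → acute
(20,52,48): 20²+48² = 2704 = 52² → right
(134,251,237): 134²+237² = 74125 > 63001 = 251² → acute
(9,9,3): 3²+9² = 90 > 81 = 9² → acute
5 of the 6 are acute.

5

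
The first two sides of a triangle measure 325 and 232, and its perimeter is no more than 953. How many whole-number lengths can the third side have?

303

Triangle inequality: 93 < x < 557. Perimeter ≤ 953 gives x ≤ 953 − 325 − 232 = 396.
So 93 < x ≤ 396; integers 94 through 396: 303 values.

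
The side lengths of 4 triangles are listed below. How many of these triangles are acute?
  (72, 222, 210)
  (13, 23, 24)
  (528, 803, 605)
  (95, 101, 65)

2

(72,222,210): 72²+210² = 49284 = 222² → right
(13,23,24): 13²+23² = 698 > 576 = 24² → acute
(528,803,605): 528²+605² = 644809 = 803² → right
(95,101,65): 65²+95² = 13250 > 10201 = 101² → acute
2 of the 4 are acute.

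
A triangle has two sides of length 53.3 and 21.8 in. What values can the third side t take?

By the triangle inequality, t must be less than 53.3 + 21.8 = 75.1 and greater than |53.3 − 21.8| = 31.5.

31.5 < t < 75.1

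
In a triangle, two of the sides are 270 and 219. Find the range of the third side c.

51 < c < 489

By the triangle inequality, c must be less than 270 + 219 = 489 and greater than |270 − 219| = 51.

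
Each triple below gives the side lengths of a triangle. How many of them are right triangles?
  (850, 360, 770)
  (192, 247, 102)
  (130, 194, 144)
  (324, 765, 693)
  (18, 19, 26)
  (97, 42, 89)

(850,360,770): 360²+770² = 722500 = 850² → right
(192,247,102): 102²+192² = 47268 < 61009 = 247² → obtuse
(130,194,144): 130²+144² = 37636 = 194² → right
(324,765,693): 324²+693² = 585225 = 765² → right
(18,19,26): 18²+19² = 685 > 676 = 26² → acute
(97,42,89): 42²+89² = 9685 > 9409 = 97² → acute
3 of the 6 are right.

3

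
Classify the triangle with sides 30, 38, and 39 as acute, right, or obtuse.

acute

Compare the square of the longest side to the sum of squares of the other two: 30² + 38² = 2344 > 1521 = 39².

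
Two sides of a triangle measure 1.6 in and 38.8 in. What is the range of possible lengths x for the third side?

By the triangle inequality, x must be less than 1.6 + 38.8 = 40.4 and greater than |1.6 − 38.8| = 37.2.

37.2 < x < 40.4 (in)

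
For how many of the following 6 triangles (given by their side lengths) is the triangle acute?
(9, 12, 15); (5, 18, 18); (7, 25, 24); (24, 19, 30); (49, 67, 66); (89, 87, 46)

(9,12,15): 9²+12² = 225 = 15² → right
(5,18,18): 5²+18² = 349 > 324 = 18² → acute
(7,25,24): 7²+24² = 625 = 25² → right
(24,19,30): 19²+24² = 937 > 900 = 30² → acute
(49,67,66): 49²+66² = 6757 > 4489 = 67² → acute
(89,87,46): 46²+87² = 9685 > 7921 = 89² → acute
4 of the 6 are acute.

4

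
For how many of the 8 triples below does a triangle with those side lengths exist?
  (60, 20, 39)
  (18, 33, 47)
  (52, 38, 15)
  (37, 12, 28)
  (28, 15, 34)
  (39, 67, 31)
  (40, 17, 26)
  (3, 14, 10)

6

(20,39,60): 20+39 ≤ 60 → not valid
(18,33,47): 18+33 > 47 → valid
(15,38,52): 15+38 > 52 → valid
(12,28,37): 12+28 > 37 → valid
(15,28,34): 15+28 > 34 → valid
(31,39,67): 31+39 > 67 → valid
(17,26,40): 17+26 > 40 → valid
(3,10,14): 3+10 ≤ 14 → not valid
6 of the 8 triples form a triangle.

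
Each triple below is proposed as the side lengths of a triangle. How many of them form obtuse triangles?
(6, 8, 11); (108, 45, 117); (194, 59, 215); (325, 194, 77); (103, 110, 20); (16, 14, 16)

3

(6,8,11): 6²+8² = 100 < 121 = 11² → obtuse
(108,45,117): 45²+108² = 13689 = 117² → right
(194,59,215): 59²+194² = 41117 < 46225 = 215² → obtuse
(325,194,77): 77+194 ≤ 325, not a triangle
(103,110,20): 20²+103² = 11009 < 12100 = 110² → obtuse
(16,14,16): 14²+16² = 452 > 256 = 16² → acute
3 of the 6 are obtuse.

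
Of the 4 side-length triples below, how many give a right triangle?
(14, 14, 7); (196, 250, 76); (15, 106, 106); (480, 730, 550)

(14,14,7): 7²+14² = 245 > 196 = 14² → acute
(196,250,76): 76²+196² = 44192 < 62500 = 250² → obtuse
(15,106,106): 15²+106² = 11461 > 11236 = 106² → acute
(480,730,550): 480²+550² = 532900 = 730² → right
1 of the 4 is right.

1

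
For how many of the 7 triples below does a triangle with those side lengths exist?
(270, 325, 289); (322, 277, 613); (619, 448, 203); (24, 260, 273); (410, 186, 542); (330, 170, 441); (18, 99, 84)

6

(270,289,325): 270+289 > 325 → valid
(277,322,613): 277+322 ≤ 613 → not valid
(203,448,619): 203+448 > 619 → valid
(24,260,273): 24+260 > 273 → valid
(186,410,542): 186+410 > 542 → valid
(170,330,441): 170+330 > 441 → valid
(18,84,99): 18+84 > 99 → valid
6 of the 7 triples form a triangle.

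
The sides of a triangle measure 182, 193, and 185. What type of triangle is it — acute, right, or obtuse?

acute

Compare the square of the longest side to the sum of squares of the other two: 182² + 185² = 67349 > 37249 = 193².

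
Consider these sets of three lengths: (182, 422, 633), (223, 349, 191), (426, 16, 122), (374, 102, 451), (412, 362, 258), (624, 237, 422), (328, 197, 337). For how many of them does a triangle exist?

5

(182,422,633): 182+422 ≤ 633 → not valid
(191,223,349): 191+223 > 349 → valid
(16,122,426): 16+122 ≤ 426 → not valid
(102,374,451): 102+374 > 451 → valid
(258,362,412): 258+362 > 412 → valid
(237,422,624): 237+422 > 624 → valid
(197,328,337): 197+328 > 337 → valid
5 of the 7 triples form a triangle.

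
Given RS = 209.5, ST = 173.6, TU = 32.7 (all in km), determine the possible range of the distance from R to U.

3.2 ≤ RU ≤ 415.8 km

The maximum is all hops collinear in one direction: 209.5 + 173.6 + 32.7 = 415.8.
The longest hop is 209.5; the others sum to 206.3. Folding the others back against it leaves at least 209.5 − 206.3 = 3.2.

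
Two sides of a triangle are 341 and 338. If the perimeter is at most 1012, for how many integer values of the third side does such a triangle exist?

Triangle inequality: 3 < x < 679. Perimeter ≤ 1012 gives x ≤ 1012 − 341 − 338 = 333.
So 3 < x ≤ 333; integers 4 through 333: 330 values.

330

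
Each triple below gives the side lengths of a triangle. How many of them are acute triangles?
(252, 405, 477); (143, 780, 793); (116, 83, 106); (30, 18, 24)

1

(252,405,477): 252²+405² = 227529 = 477² → right
(143,780,793): 143²+780² = 628849 = 793² → right
(116,83,106): 83²+106² = 18125 > 13456 = 116² → acute
(30,18,24): 18²+24² = 900 = 30² → right
1 of the 4 is acute.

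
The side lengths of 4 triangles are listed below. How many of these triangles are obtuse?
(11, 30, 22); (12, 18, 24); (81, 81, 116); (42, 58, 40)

(11,30,22): 11²+22² = 605 < 900 = 30² → obtuse
(12,18,24): 12²+18² = 468 < 576 = 24² → obtuse
(81,81,116): 81²+81² = 13122 < 13456 = 116² → obtuse
(42,58,40): 40²+42² = 3364 = 58² → right
3 of the 4 are obtuse.

3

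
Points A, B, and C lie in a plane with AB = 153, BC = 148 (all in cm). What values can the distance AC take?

By the triangle inequality, |153 − 148| ≤ AC ≤ 153 + 148.

5 ≤ AC ≤ 301 cm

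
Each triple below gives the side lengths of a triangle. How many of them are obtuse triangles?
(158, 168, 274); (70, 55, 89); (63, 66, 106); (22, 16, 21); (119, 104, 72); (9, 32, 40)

3

(158,168,274): 158²+168² = 53188 < 75076 = 274² → obtuse
(70,55,89): 55²+70² = 7925 > 7921 = 89² → acute
(63,66,106): 63²+66² = 8325 < 11236 = 106² → obtuse
(22,16,21): 16²+21² = 697 > 484 = 22² → acute
(119,104,72): 72²+104² = 16000 > 14161 = 119² → acute
(9,32,40): 9²+32² = 1105 < 1600 = 40² → obtuse
3 of the 6 are obtuse.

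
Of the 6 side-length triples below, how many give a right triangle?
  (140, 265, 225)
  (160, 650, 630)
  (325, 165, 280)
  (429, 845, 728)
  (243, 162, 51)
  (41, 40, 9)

5

(140,265,225): 140²+225² = 70225 = 265² → right
(160,650,630): 160²+630² = 422500 = 650² → right
(325,165,280): 165²+280² = 105625 = 325² → right
(429,845,728): 429²+728² = 714025 = 845² → right
(243,162,51): 51+162 ≤ 243, not a triangle
(41,40,9): 9²+40² = 1681 = 41² → right
5 of the 6 are right.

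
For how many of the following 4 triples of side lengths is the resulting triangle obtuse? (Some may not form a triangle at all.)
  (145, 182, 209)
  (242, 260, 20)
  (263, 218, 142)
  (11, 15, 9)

(145,182,209): 145²+182² = 54149 > 43681 = 209² → acute
(242,260,20): 20²+242² = 58964 < 67600 = 260² → obtuse
(263,218,142): 142²+218² = 67688 < 69169 = 263² → obtuse
(11,15,9): 9²+11² = 202 < 225 = 15² → obtuse
3 of the 4 are obtuse.

3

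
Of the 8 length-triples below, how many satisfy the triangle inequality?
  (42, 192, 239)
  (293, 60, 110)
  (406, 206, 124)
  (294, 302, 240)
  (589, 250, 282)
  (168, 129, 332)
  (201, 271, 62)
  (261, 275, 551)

1

(42,192,239): 42+192 ≤ 239 → not valid
(60,110,293): 60+110 ≤ 293 → not valid
(124,206,406): 124+206 ≤ 406 → not valid
(240,294,302): 240+294 > 302 → valid
(250,282,589): 250+282 ≤ 589 → not valid
(129,168,332): 129+168 ≤ 332 → not valid
(62,201,271): 62+201 ≤ 271 → not valid
(261,275,551): 261+275 ≤ 551 → not valid
1 of the 8 triples forms a triangle.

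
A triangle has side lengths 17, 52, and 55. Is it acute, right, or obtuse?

Compare the square of the longest side to the sum of squares of the other two: 17² + 52² = 2993 < 3025 = 55².

obtuse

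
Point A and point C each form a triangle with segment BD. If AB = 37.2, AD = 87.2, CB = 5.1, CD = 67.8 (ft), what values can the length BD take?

62.7 < BD < 72.9

From triangle ABD: |37.2 − 87.2| < BD < 37.2 + 87.2, i.e. 50.0 < BD < 124.4.
From triangle CBD: 62.7 < BD < 72.9.
Both must hold, so BD lies in the intersection.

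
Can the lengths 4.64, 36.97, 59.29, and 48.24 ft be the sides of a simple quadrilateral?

Yes

A quadrilateral exists iff every side is shorter than the sum of the others — equivalently, the longest side is less than the sum of the rest.
Longest side 59.29 < 89.85 (sum of the remaining 3), so yes.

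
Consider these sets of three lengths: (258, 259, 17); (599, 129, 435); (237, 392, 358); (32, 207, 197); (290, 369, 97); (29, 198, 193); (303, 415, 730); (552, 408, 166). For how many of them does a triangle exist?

(17,258,259): 17+258 > 259 → valid
(129,435,599): 129+435 ≤ 599 → not valid
(237,358,392): 237+358 > 392 → valid
(32,197,207): 32+197 > 207 → valid
(97,290,369): 97+290 > 369 → valid
(29,193,198): 29+193 > 198 → valid
(303,415,730): 303+415 ≤ 730 → not valid
(166,408,552): 166+408 > 552 → valid
6 of the 8 triples form a triangle.

6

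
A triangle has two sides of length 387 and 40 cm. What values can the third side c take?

347 < c < 427 (cm)

By the triangle inequality, c must be less than 387 + 40 = 427 and greater than |387 − 40| = 347.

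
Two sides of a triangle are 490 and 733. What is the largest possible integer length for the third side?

The third side must be strictly less than 490 + 733 = 1223.
The largest integer below 1223 is 1222.

1222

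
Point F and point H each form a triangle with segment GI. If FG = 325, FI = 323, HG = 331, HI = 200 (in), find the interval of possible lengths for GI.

From triangle FGI: |325 − 323| < GI < 325 + 323, i.e. 2 < GI < 648.
From triangle HGI: 131 < GI < 531.
Both must hold, so GI lies in the intersection.

131 < GI < 531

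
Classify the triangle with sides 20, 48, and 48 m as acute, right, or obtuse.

acute

Compare the square of the longest side to the sum of squares of the other two: 20² + 48² = 2704 > 2304 = 48².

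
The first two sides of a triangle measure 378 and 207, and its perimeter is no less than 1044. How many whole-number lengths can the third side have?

126

Triangle inequality: 171 < x < 585. Perimeter ≥ 1044 gives x ≥ 1044 − 378 − 207 = 459.
So 459 ≤ x < 585; integers 459 through 584: 126 values.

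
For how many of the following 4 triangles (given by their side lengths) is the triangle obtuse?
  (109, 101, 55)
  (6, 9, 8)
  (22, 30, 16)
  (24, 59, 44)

(109,101,55): 55²+101² = 13226 > 11881 = 109² → acute
(6,9,8): 6²+8² = 100 > 81 = 9² → acute
(22,30,16): 16²+22² = 740 < 900 = 30² → obtuse
(24,59,44): 24²+44² = 2512 < 3481 = 59² → obtuse
2 of the 4 are obtuse.

2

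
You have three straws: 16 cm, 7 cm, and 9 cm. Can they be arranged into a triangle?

No

The two shorter sides sum to 16, exactly equal to the longest side 16.
That gives only a degenerate (flat) triangle — the inequality must be strict.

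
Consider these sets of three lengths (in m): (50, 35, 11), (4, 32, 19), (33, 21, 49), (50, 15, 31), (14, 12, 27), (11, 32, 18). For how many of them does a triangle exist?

1

(11,35,50): 11+35 ≤ 50 → not valid
(4,19,32): 4+19 ≤ 32 → not valid
(21,33,49): 21+33 > 49 → valid
(15,31,50): 15+31 ≤ 50 → not valid
(12,14,27): 12+14 ≤ 27 → not valid
(11,18,32): 11+18 ≤ 32 → not valid
1 of the 6 triples forms a triangle.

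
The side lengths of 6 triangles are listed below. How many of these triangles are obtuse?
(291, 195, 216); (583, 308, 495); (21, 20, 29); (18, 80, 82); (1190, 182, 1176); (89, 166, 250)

1

(291,195,216): 195²+216² = 84681 = 291² → right
(583,308,495): 308²+495² = 339889 = 583² → right
(21,20,29): 20²+21² = 841 = 29² → right
(18,80,82): 18²+80² = 6724 = 82² → right
(1190,182,1176): 182²+1176² = 1416100 = 1190² → right
(89,166,250): 89²+166² = 35477 < 62500 = 250² → obtuse
1 of the 6 is obtuse.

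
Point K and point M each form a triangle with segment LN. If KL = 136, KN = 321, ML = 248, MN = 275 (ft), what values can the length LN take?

185 < LN < 457

From triangle KLN: |136 − 321| < LN < 136 + 321, i.e. 185 < LN < 457.
From triangle MLN: 27 < LN < 523.
Both must hold, so LN lies in the intersection.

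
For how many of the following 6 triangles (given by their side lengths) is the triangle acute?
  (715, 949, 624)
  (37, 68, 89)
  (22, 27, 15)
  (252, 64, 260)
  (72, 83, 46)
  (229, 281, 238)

(715,949,624): 624²+715² = 900601 = 949² → right
(37,68,89): 37²+68² = 5993 < 7921 = 89² → obtuse
(22,27,15): 15²+22² = 709 < 729 = 27² → obtuse
(252,64,260): 64²+252² = 67600 = 260² → right
(72,83,46): 46²+72² = 7300 > 6889 = 83² → acute
(229,281,238): 229²+238² = 109085 > 78961 = 281² → acute
2 of the 6 are acute.

2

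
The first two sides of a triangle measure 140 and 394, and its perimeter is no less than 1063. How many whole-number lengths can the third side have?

Triangle inequality: 254 < x < 534. Perimeter ≥ 1063 gives x ≥ 1063 − 140 − 394 = 529.
So 529 ≤ x < 534; integers 529 through 533: 5 values.

5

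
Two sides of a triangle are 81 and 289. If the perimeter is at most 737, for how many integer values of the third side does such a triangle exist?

159

Triangle inequality: 208 < x < 370. Perimeter ≤ 737 gives x ≤ 737 − 81 − 289 = 367.
So 208 < x ≤ 367; integers 209 through 367: 159 values.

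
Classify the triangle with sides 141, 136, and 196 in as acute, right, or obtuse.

obtuse

Compare the square of the longest side to the sum of squares of the other two: 136² + 141² = 38377 < 38416 = 196².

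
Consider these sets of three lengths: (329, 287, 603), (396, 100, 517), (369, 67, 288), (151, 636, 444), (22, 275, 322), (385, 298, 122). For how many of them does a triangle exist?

2

(287,329,603): 287+329 > 603 → valid
(100,396,517): 100+396 ≤ 517 → not valid
(67,288,369): 67+288 ≤ 369 → not valid
(151,444,636): 151+444 ≤ 636 → not valid
(22,275,322): 22+275 ≤ 322 → not valid
(122,298,385): 122+298 > 385 → valid
2 of the 6 triples form a triangle.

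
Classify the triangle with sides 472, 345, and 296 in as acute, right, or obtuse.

Compare the square of the longest side to the sum of squares of the other two: 296² + 345² = 206641 < 222784 = 472².

obtuse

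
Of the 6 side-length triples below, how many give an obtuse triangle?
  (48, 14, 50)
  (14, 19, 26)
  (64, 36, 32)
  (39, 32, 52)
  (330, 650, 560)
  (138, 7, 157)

(48,14,50): 14²+48² = 2500 = 50² → right
(14,19,26): 14²+19² = 557 < 676 = 26² → obtuse
(64,36,32): 32²+36² = 2320 < 4096 = 64² → obtuse
(39,32,52): 32²+39² = 2545 < 2704 = 52² → obtuse
(330,650,560): 330²+560² = 422500 = 650² → right
(138,7,157): 7+138 ≤ 157, not a triangle
3 of the 6 are obtuse.

3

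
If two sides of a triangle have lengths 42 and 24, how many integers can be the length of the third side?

47

The third side lies in the open interval (18, 66).
Integers from 19 to 65 inclusive: 65 − 19 + 1 = 47.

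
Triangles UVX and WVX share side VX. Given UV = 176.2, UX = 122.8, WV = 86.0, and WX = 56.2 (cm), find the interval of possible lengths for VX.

53.4 < VX < 142.2

From triangle UVX: |176.2 − 122.8| < VX < 176.2 + 122.8, i.e. 53.4 < VX < 299.0.
From triangle WVX: 29.8 < VX < 142.2.
Both must hold, so VX lies in the intersection.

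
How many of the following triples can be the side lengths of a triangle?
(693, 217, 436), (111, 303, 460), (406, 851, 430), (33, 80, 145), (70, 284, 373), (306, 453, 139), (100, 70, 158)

1

(217,436,693): 217+436 ≤ 693 → not valid
(111,303,460): 111+303 ≤ 460 → not valid
(406,430,851): 406+430 ≤ 851 → not valid
(33,80,145): 33+80 ≤ 145 → not valid
(70,284,373): 70+284 ≤ 373 → not valid
(139,306,453): 139+306 ≤ 453 → not valid
(70,100,158): 70+100 > 158 → valid
1 of the 7 triples forms a triangle.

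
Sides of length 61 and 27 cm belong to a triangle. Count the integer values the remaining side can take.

53

The third side lies in the open interval (34, 88).
Integers from 35 to 87 inclusive: 87 − 35 + 1 = 53.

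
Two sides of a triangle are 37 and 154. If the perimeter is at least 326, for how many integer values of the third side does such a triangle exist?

56

Triangle inequality: 117 < x < 191. Perimeter ≥ 326 gives x ≥ 326 − 37 − 154 = 135.
So 135 ≤ x < 191; integers 135 through 190: 56 values.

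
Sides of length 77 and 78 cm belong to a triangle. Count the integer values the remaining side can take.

153

The third side lies in the open interval (1, 155).
Integers from 2 to 154 inclusive: 154 − 2 + 1 = 153.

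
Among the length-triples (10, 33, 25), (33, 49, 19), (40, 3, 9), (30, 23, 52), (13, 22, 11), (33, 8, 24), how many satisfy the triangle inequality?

(10,25,33): 10+25 > 33 → valid
(19,33,49): 19+33 > 49 → valid
(3,9,40): 3+9 ≤ 40 → not valid
(23,30,52): 23+30 > 52 → valid
(11,13,22): 11+13 > 22 → valid
(8,24,33): 8+24 ≤ 33 → not valid
4 of the 6 triples form a triangle.

4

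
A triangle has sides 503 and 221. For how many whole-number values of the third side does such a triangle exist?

441

The third side lies in the open interval (282, 724).
Integers from 283 to 723 inclusive: 723 − 283 + 1 = 441.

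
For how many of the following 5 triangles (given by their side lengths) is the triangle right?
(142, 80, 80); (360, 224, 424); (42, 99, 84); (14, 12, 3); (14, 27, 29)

(142,80,80): 80²+80² = 12800 < 20164 = 142² → obtuse
(360,224,424): 224²+360² = 179776 = 424² → right
(42,99,84): 42²+84² = 8820 < 9801 = 99² → obtuse
(14,12,3): 3²+12² = 153 < 196 = 14² → obtuse
(14,27,29): 14²+27² = 925 > 841 = 29² → acute
1 of the 5 is right.

1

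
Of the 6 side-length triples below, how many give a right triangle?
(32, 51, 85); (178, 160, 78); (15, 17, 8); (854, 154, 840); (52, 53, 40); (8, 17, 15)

4

(32,51,85): 32+51 ≤ 85, not a triangle
(178,160,78): 78²+160² = 31684 = 178² → right
(15,17,8): 8²+15² = 289 = 17² → right
(854,154,840): 154²+840² = 729316 = 854² → right
(52,53,40): 40²+52² = 4304 > 2809 = 53² → acute
(8,17,15): 8²+15² = 289 = 17² → right
4 of the 6 are right.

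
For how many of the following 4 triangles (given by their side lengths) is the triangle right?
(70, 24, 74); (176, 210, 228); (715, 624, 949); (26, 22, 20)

2

(70,24,74): 24²+70² = 5476 = 74² → right
(176,210,228): 176²+210² = 75076 > 51984 = 228² → acute
(715,624,949): 624²+715² = 900601 = 949² → right
(26,22,20): 20²+22² = 884 > 676 = 26² → acute
2 of the 4 are right.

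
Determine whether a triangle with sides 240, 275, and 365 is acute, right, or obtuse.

right

Compare the square of the longest side to the sum of squares of the other two: 240² + 275² = 133225 = 365².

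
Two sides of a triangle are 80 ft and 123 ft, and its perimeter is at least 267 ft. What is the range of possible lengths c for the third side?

64 ≤ c < 203 ft

Triangle inequality alone gives 43 < c < 203.
The perimeter condition gives c ≥ 267 − 80 − 123 = 64.
Intersecting the two: 64 ≤ c < 203.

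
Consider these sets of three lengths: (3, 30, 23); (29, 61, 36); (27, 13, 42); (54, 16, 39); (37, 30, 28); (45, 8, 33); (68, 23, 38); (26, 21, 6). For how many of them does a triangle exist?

4

(3,23,30): 3+23 ≤ 30 → not valid
(29,36,61): 29+36 > 61 → valid
(13,27,42): 13+27 ≤ 42 → not valid
(16,39,54): 16+39 > 54 → valid
(28,30,37): 28+30 > 37 → valid
(8,33,45): 8+33 ≤ 45 → not valid
(23,38,68): 23+38 ≤ 68 → not valid
(6,21,26): 6+21 > 26 → valid
4 of the 8 triples form a triangle.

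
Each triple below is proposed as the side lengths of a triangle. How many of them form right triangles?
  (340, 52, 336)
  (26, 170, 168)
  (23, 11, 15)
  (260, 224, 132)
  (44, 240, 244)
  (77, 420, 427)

5

(340,52,336): 52²+336² = 115600 = 340² → right
(26,170,168): 26²+168² = 28900 = 170² → right
(23,11,15): 11²+15² = 346 < 529 = 23² → obtuse
(260,224,132): 132²+224² = 67600 = 260² → right
(44,240,244): 44²+240² = 59536 = 244² → right
(77,420,427): 77²+420² = 182329 = 427² → right
5 of the 6 are right.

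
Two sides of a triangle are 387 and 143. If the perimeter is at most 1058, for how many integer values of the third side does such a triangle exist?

284

Triangle inequality: 244 < x < 530. Perimeter ≤ 1058 gives x ≤ 1058 − 387 − 143 = 528.
So 244 < x ≤ 528; integers 245 through 528: 284 values.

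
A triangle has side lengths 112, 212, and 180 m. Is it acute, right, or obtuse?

right

Compare the square of the longest side to the sum of squares of the other two: 112² + 180² = 44944 = 212².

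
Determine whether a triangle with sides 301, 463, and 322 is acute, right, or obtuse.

obtuse

Compare the square of the longest side to the sum of squares of the other two: 301² + 322² = 194285 < 214369 = 463².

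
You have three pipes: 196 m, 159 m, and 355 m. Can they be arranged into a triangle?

The two shorter sides sum to 355, exactly equal to the longest side 355.
That gives only a degenerate (flat) triangle — the inequality must be strict.

No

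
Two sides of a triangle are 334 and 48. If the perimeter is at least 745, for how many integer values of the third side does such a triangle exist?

19

Triangle inequality: 286 < x < 382. Perimeter ≥ 745 gives x ≥ 745 − 334 − 48 = 363.
So 363 ≤ x < 382; integers 363 through 381: 19 values.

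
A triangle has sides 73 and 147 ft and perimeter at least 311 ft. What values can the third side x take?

Triangle inequality alone gives 74 < x < 220.
The perimeter condition gives x ≥ 311 − 73 − 147 = 91.
Intersecting the two: 91 ≤ x < 220.

91 ≤ x < 220 ft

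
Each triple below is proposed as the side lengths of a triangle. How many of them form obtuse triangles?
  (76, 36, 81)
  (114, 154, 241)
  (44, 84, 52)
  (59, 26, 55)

(76,36,81): 36²+76² = 7072 > 6561 = 81² → acute
(114,154,241): 114²+154² = 36712 < 58081 = 241² → obtuse
(44,84,52): 44²+52² = 4640 < 7056 = 84² → obtuse
(59,26,55): 26²+55² = 3701 > 3481 = 59² → acute
2 of the 4 are obtuse.

2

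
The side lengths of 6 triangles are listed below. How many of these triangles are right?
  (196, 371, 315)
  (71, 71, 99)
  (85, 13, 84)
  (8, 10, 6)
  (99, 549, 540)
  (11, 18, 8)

(196,371,315): 196²+315² = 137641 = 371² → right
(71,71,99): 71²+71² = 10082 > 9801 = 99² → acute
(85,13,84): 13²+84² = 7225 = 85² → right
(8,10,6): 6²+8² = 100 = 10² → right
(99,549,540): 99²+540² = 301401 = 549² → right
(11,18,8): 8²+11² = 185 < 324 = 18² → obtuse
4 of the 6 are right.

4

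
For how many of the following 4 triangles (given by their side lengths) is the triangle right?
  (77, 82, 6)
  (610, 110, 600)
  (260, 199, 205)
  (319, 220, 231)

(77,82,6): 6²+77² = 5965 < 6724 = 82² → obtuse
(610,110,600): 110²+600² = 372100 = 610² → right
(260,199,205): 199²+205² = 81626 > 67600 = 260² → acute
(319,220,231): 220²+231² = 101761 = 319² → right
2 of the 4 are right.

2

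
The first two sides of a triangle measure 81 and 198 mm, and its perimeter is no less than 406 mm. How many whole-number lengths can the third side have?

152

Triangle inequality: 117 < x < 279. Perimeter ≥ 406 gives x ≥ 406 − 81 − 198 = 127.
So 127 ≤ x < 279; integers 127 through 278: 152 values.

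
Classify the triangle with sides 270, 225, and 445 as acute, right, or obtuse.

obtuse

Compare the square of the longest side to the sum of squares of the other two: 225² + 270² = 123525 < 198025 = 445².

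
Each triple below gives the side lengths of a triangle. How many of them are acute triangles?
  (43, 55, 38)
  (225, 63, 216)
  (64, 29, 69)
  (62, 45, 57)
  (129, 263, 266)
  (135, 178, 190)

5

(43,55,38): 38²+43² = 3293 > 3025 = 55² → acute
(225,63,216): 63²+216² = 50625 = 225² → right
(64,29,69): 29²+64² = 4937 > 4761 = 69² → acute
(62,45,57): 45²+57² = 5274 > 3844 = 62² → acute
(129,263,266): 129²+263² = 85810 > 70756 = 266² → acute
(135,178,190): 135²+178² = 49909 > 36100 = 190² → acute
5 of the 6 are acute.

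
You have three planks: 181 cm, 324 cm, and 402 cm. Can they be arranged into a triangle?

The longest side is 402, and the other two sum to 505.
Since 505 > 402, the triangle inequality holds.

Yes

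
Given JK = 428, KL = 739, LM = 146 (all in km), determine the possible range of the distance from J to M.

165 ≤ JM ≤ 1313 km

The maximum is all hops collinear in one direction: 428 + 739 + 146 = 1313.
The longest hop is 739; the others sum to 574. Folding the others back against it leaves at least 739 − 574 = 165.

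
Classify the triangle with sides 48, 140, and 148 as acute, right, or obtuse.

Compare the square of the longest side to the sum of squares of the other two: 48² + 140² = 21904 = 148².

right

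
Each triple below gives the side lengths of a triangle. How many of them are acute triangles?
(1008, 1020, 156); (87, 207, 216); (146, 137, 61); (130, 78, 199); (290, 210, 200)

(1008,1020,156): 156²+1008² = 1040400 = 1020² → right
(87,207,216): 87²+207² = 50418 > 46656 = 216² → acute
(146,137,61): 61²+137² = 22490 > 21316 = 146² → acute
(130,78,199): 78²+130² = 22984 < 39601 = 199² → obtuse
(290,210,200): 200²+210² = 84100 = 290² → right
2 of the 5 are acute.

2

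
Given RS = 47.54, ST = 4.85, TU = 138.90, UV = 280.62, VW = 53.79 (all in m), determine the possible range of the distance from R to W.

The maximum is all hops collinear in one direction: 47.54 + 4.85 + 138.90 + 280.62 + 53.79 = 525.70.
The longest hop is 280.62; the others sum to 245.08. Folding the others back against it leaves at least 280.62 − 245.08 = 35.54.

35.54 ≤ RW ≤ 525.70 m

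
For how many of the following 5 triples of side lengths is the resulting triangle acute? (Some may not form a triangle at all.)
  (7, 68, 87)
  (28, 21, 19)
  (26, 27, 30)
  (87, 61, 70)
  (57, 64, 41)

4

(7,68,87): 7+68 ≤ 87, not a triangle
(28,21,19): 19²+21² = 802 > 784 = 28² → acute
(26,27,30): 26²+27² = 1405 > 900 = 30² → acute
(87,61,70): 61²+70² = 8621 > 7569 = 87² → acute
(57,64,41): 41²+57² = 4930 > 4096 = 64² → acute
4 of the 5 are acute.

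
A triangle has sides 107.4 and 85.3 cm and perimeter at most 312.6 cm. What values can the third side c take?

22.1 < c ≤ 119.9

Triangle inequality alone gives 22.1 < c < 192.7.
The perimeter condition gives c ≤ 312.6 − 107.4 − 85.3 = 119.9.
Intersecting the two: 22.1 < c ≤ 119.9.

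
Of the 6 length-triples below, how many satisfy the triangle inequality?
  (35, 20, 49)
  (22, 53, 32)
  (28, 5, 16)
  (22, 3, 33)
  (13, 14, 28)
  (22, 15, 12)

(20,35,49): 20+35 > 49 → valid
(22,32,53): 22+32 > 53 → valid
(5,16,28): 5+16 ≤ 28 → not valid
(3,22,33): 3+22 ≤ 33 → not valid
(13,14,28): 13+14 ≤ 28 → not valid
(12,15,22): 12+15 > 22 → valid
3 of the 6 triples form a triangle.

3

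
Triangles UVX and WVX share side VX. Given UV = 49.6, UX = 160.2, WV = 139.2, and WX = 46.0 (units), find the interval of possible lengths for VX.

From triangle UVX: |49.6 − 160.2| < VX < 49.6 + 160.2, i.e. 110.6 < VX < 209.8.
From triangle WVX: 93.2 < VX < 185.2.
Both must hold, so VX lies in the intersection.

110.6 < VX < 185.2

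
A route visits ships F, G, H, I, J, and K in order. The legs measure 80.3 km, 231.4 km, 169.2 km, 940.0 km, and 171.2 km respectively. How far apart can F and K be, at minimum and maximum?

The maximum is all hops collinear in one direction: 80.3 + 231.4 + 169.2 + 940.0 + 171.2 = 1592.1.
The longest hop is 940.0; the others sum to 652.1. Folding the others back against it leaves at least 940.0 − 652.1 = 287.9.

287.9 ≤ FK ≤ 1592.1 km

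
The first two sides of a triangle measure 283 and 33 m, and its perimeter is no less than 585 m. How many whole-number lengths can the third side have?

Triangle inequality: 250 < x < 316. Perimeter ≥ 585 gives x ≥ 585 − 283 − 33 = 269.
So 269 ≤ x < 316; integers 269 through 315: 47 values.

47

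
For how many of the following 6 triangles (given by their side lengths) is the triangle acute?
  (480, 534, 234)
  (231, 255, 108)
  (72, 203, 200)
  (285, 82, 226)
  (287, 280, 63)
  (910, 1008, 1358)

1

(480,534,234): 234²+480² = 285156 = 534² → right
(231,255,108): 108²+231² = 65025 = 255² → right
(72,203,200): 72²+200² = 45184 > 41209 = 203² → acute
(285,82,226): 82²+226² = 57800 < 81225 = 285² → obtuse
(287,280,63): 63²+280² = 82369 = 287² → right
(910,1008,1358): 910²+1008² = 1844164 = 1358² → right
1 of the 6 is acute.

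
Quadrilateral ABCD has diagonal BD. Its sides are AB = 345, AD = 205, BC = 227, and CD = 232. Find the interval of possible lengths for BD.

140 < BD < 459

From triangle ABD: |345 − 205| < BD < 345 + 205, i.e. 140 < BD < 550.
From triangle CBD: 5 < BD < 459.
Both must hold, so BD lies in the intersection.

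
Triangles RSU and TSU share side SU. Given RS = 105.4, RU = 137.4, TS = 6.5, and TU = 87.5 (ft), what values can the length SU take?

From triangle RSU: |105.4 − 137.4| < SU < 105.4 + 137.4, i.e. 32.0 < SU < 242.8.
From triangle TSU: 81.0 < SU < 94.0.
Both must hold, so SU lies in the intersection.

81.0 < SU < 94.0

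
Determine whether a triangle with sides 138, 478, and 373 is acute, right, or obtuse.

obtuse

Compare the square of the longest side to the sum of squares of the other two: 138² + 373² = 158173 < 228484 = 478².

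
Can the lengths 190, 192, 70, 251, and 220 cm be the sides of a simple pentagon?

A pentagon exists iff every side is shorter than the sum of the others — equivalently, the longest side is less than the sum of the rest.
Longest side 251 < 672 (sum of the remaining 4), so yes.

Yes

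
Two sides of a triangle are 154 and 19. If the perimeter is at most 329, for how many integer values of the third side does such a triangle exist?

21

Triangle inequality: 135 < x < 173. Perimeter ≤ 329 gives x ≤ 329 − 154 − 19 = 156.
So 135 < x ≤ 156; integers 136 through 156: 21 values.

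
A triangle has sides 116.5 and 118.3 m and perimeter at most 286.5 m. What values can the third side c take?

Triangle inequality alone gives 1.8 < c < 234.8.
The perimeter condition gives c ≤ 286.5 − 116.5 − 118.3 = 51.7.
Intersecting the two: 1.8 < c ≤ 51.7.

1.8 < c ≤ 51.7 m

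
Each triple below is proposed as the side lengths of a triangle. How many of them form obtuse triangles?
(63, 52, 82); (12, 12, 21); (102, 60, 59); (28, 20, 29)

3

(63,52,82): 52²+63² = 6673 < 6724 = 82² → obtuse
(12,12,21): 12²+12² = 288 < 441 = 21² → obtuse
(102,60,59): 59²+60² = 7081 < 10404 = 102² → obtuse
(28,20,29): 20²+28² = 1184 > 841 = 29² → acute
3 of the 4 are obtuse.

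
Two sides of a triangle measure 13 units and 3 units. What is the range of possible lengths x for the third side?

By the triangle inequality, x must be less than 13 + 3 = 16 and greater than |13 − 3| = 10.

10 < x < 16 (units)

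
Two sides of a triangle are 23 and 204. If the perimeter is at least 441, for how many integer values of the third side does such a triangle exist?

13

Triangle inequality: 181 < x < 227. Perimeter ≥ 441 gives x ≥ 441 − 23 − 204 = 214.
So 214 ≤ x < 227; integers 214 through 226: 13 values.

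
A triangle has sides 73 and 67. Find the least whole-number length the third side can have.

The third side must be strictly greater than |73 − 67| = 6.
The smallest integer above 6 is 7.

7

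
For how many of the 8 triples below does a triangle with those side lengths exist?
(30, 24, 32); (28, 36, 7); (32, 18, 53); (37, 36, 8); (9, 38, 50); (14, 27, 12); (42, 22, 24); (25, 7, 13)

3

(24,30,32): 24+30 > 32 → valid
(7,28,36): 7+28 ≤ 36 → not valid
(18,32,53): 18+32 ≤ 53 → not valid
(8,36,37): 8+36 > 37 → valid
(9,38,50): 9+38 ≤ 50 → not valid
(12,14,27): 12+14 ≤ 27 → not valid
(22,24,42): 22+24 > 42 → valid
(7,13,25): 7+13 ≤ 25 → not valid
3 of the 8 triples form a triangle.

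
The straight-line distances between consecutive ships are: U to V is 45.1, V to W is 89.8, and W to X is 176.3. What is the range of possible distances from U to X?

The maximum is all hops collinear in one direction: 45.1 + 89.8 + 176.3 = 311.2.
The longest hop is 176.3; the others sum to 134.9. Folding the others back against it leaves at least 176.3 − 134.9 = 41.4.

41.4 ≤ UX ≤ 311.2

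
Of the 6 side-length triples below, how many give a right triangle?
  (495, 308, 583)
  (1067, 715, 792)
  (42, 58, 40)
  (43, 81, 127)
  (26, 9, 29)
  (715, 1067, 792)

(495,308,583): 308²+495² = 339889 = 583² → right
(1067,715,792): 715²+792² = 1138489 = 1067² → right
(42,58,40): 40²+42² = 3364 = 58² → right
(43,81,127): 43+81 ≤ 127, not a triangle
(26,9,29): 9²+26² = 757 < 841 = 29² → obtuse
(715,1067,792): 715²+792² = 1138489 = 1067² → right
4 of the 6 are right.

4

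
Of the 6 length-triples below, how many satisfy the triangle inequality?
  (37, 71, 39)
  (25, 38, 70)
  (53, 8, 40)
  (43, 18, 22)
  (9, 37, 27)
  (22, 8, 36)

1

(37,39,71): 37+39 > 71 → valid
(25,38,70): 25+38 ≤ 70 → not valid
(8,40,53): 8+40 ≤ 53 → not valid
(18,22,43): 18+22 ≤ 43 → not valid
(9,27,37): 9+27 ≤ 37 → not valid
(8,22,36): 8+22 ≤ 36 → not valid
1 of the 6 triples forms a triangle.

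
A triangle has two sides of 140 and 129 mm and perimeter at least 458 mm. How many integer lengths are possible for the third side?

80

Triangle inequality: 11 < x < 269. Perimeter ≥ 458 gives x ≥ 458 − 140 − 129 = 189.
So 189 ≤ x < 269; integers 189 through 268: 80 values.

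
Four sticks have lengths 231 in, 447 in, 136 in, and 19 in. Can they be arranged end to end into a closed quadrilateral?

No

For a quadrilateral, each side must be shorter than the sum of the others.
Here the longest side is 447, but the remaining 3 sides sum to only 386.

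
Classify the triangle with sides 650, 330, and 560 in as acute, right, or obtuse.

Compare the square of the longest side to the sum of squares of the other two: 330² + 560² = 422500 = 650².

right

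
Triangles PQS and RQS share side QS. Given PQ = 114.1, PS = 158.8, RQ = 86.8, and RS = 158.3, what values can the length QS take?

71.5 < QS < 245.1

From triangle PQS: |114.1 − 158.8| < QS < 114.1 + 158.8, i.e. 44.7 < QS < 272.9.
From triangle RQS: 71.5 < QS < 245.1.
Both must hold, so QS lies in the intersection.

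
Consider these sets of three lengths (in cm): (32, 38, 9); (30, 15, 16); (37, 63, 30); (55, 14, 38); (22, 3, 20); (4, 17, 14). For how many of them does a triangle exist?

5

(9,32,38): 9+32 > 38 → valid
(15,16,30): 15+16 > 30 → valid
(30,37,63): 30+37 > 63 → valid
(14,38,55): 14+38 ≤ 55 → not valid
(3,20,22): 3+20 > 22 → valid
(4,14,17): 4+14 > 17 → valid
5 of the 6 triples form a triangle.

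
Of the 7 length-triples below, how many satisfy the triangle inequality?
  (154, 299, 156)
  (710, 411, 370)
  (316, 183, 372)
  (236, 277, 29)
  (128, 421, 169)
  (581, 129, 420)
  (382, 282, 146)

(154,156,299): 154+156 > 299 → valid
(370,411,710): 370+411 > 710 → valid
(183,316,372): 183+316 > 372 → valid
(29,236,277): 29+236 ≤ 277 → not valid
(128,169,421): 128+169 ≤ 421 → not valid
(129,420,581): 129+420 ≤ 581 → not valid
(146,282,382): 146+282 > 382 → valid
4 of the 7 triples form a triangle.

4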